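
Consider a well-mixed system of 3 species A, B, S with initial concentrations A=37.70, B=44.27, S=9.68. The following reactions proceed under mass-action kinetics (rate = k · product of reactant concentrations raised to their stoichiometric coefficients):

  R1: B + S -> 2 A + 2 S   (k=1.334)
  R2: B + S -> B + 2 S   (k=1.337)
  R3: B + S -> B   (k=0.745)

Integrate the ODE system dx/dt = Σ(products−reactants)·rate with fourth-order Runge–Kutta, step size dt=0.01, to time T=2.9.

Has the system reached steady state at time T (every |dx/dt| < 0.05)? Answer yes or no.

RK4 with dt=0.01: 290 steps to T=2.9. Trajectory (selected grid times):
t=0.00: A=37.70 B=44.27 S=9.68
t=0.32: A=126.24 B=0.00 S=73.60
t=0.64: A=126.24 B=0.00 S=73.60
t=0.97: A=126.24 B=0.00 S=73.60
t=1.29: A=126.24 B=0.00 S=73.60
t=1.61: A=126.24 B=0.00 S=73.60
t=1.93: A=126.24 B=0.00 S=73.60
t=2.26: A=126.24 B=0.00 S=73.60
t=2.58: A=126.24 B=0.00 S=73.60
t=2.90: A=126.24 B=0.00 S=73.60
Rates at T: R1=0.0000, R2=0.0000, R3=0.0000
dx/dt at T (Σ net stoichiometry × rate): A=+0.0000, B=-0.0000, S=+0.0000
Largest |dx/dt| is |+0.0000| (A) < 0.05 → steady.

Steady state at T: yes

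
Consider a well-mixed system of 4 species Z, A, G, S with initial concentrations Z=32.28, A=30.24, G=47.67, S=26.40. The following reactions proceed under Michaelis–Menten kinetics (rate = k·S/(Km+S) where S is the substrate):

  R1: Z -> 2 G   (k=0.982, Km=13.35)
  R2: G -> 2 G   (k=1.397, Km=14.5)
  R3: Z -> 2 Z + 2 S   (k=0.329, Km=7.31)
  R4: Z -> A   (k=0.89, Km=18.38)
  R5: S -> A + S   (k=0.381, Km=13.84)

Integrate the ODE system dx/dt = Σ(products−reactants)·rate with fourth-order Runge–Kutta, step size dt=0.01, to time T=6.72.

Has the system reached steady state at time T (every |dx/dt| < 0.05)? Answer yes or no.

RK4 with dt=0.01: 672 steps to T=6.72. Trajectory (selected grid times):
t=0.00: Z=32.28 A=30.24 G=47.67 S=26.40
t=0.75: Z=31.54 A=30.85 G=49.52 S=26.80
t=1.49: Z=30.81 A=31.45 G=51.34 S=27.20
t=2.24: Z=30.08 A=32.06 G=53.18 S=27.59
t=2.99: Z=29.36 A=32.66 G=55.02 S=27.99
t=3.73: Z=28.65 A=33.25 G=56.84 S=28.38
t=4.48: Z=27.94 A=33.85 G=58.68 S=28.77
t=5.23: Z=27.24 A=34.44 G=60.51 S=29.16
t=5.97: Z=26.56 A=35.03 G=62.32 S=29.54
t=6.72: Z=25.87 A=35.62 G=64.15 S=29.93
Rates at T: R1=0.6477, R2=1.1394, R3=0.2565, R4=0.5203, R5=0.2605
dx/dt at T (Σ net stoichiometry × rate): Z=-0.9115, A=+0.7809, G=+2.4349, S=+0.5130
Largest |dx/dt| is |+2.4349| (G) ≥ 0.05 → not steady.

Steady state at T: no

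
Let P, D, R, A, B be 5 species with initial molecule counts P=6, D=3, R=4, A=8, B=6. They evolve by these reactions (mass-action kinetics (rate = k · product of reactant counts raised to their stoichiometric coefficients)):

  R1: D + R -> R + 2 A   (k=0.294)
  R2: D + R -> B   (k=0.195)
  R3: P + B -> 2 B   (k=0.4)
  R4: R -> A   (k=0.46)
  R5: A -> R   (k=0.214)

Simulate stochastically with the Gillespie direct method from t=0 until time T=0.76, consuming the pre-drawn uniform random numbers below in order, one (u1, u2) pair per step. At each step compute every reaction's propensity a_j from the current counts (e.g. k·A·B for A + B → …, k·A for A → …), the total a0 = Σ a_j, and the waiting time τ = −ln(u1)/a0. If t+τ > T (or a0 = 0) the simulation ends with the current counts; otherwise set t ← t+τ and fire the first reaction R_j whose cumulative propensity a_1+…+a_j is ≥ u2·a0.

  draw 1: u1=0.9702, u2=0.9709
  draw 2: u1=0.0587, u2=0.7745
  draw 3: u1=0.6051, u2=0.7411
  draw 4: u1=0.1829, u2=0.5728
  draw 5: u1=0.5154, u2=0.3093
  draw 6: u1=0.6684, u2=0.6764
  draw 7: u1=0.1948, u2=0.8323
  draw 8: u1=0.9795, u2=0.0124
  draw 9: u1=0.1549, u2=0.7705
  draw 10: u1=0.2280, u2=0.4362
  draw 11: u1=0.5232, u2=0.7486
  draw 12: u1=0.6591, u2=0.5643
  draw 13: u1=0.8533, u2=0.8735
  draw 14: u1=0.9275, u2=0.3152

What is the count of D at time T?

t=0.000: P=6 D=3 R=4 A=8 B=6
Draw 1: a1=3.528, a2=2.340, a3=14.400, a4=1.840, a5=1.712, a0=23.820; τ=−ln(0.9702)/23.820=0.001 → t=0.001; u2·a0=0.9709·23.820=23.127; a1+…+a4=22.108 < 23.127 ≤ a1+…+a5=23.820 → R5 fires; P=6 D=3 R=5 A=7 B=6
Draw 2: a1=4.410, a2=2.925, a3=14.400, a4=2.300, a5=1.498, a0=25.533; τ=−ln(0.0587)/25.533=0.111 → t=0.112; u2·a0=0.7745·25.533=19.775; a1+a2=7.335 < 19.775 ≤ a1+…+a3=21.735 → R3 fires; P=5 D=3 R=5 A=7 B=7
Draw 3: a1=4.410, a2=2.925, a3=14.000, a4=2.300, a5=1.498, a0=25.133; τ=−ln(0.6051)/25.133=0.020 → t=0.132; u2·a0=0.7411·25.133=18.626; a1+a2=7.335 < 18.626 ≤ a1+…+a3=21.335 → R3 fires; P=4 D=3 R=5 A=7 B=8
Draw 4: a1=4.410, a2=2.925, a3=12.800, a4=2.300, a5=1.498, a0=23.933; τ=−ln(0.1829)/23.933=0.071 → t=0.203; u2·a0=0.5728·23.933=13.709; a1+a2=7.335 < 13.709 ≤ a1+…+a3=20.135 → R3 fires; P=3 D=3 R=5 A=7 B=9
Draw 5: a1=4.410, a2=2.925, a3=10.800, a4=2.300, a5=1.498, a0=21.933; τ=−ln(0.5154)/21.933=0.030 → t=0.234; u2·a0=0.3093·21.933=6.784; a1=4.410 < 6.784 ≤ a1+a2=7.335 → R2 fires; P=3 D=2 R=4 A=7 B=10
Draw 6: a1=2.352, a2=1.560, a3=12.000, a4=1.840, a5=1.498, a0=19.250; τ=−ln(0.6684)/19.250=0.021 → t=0.254; u2·a0=0.6764·19.250=13.021; a1+a2=3.912 < 13.021 ≤ a1+…+a3=15.912 → R3 fires; P=2 D=2 R=4 A=7 B=11
Draw 7: a1=2.352, a2=1.560, a3=8.800, a4=1.840, a5=1.498, a0=16.050; τ=−ln(0.1948)/16.050=0.102 → t=0.356; u2·a0=0.8323·16.050=13.358; a1+…+a3=12.712 < 13.358 ≤ a1+…+a4=14.552 → R4 fires; P=2 D=2 R=3 A=8 B=11
Draw 8: a1=1.764, a2=1.170, a3=8.800, a4=1.380, a5=1.712, a0=14.826; τ=−ln(0.9795)/14.826=0.001 → t=0.358; u2·a0=0.0124·14.826=0.184 ≤ a1=1.764 → R1 fires; P=2 D=1 R=3 A=10 B=11
Draw 9: a1=0.882, a2=0.585, a3=8.800, a4=1.380, a5=2.140, a0=13.787; τ=−ln(0.1549)/13.787=0.135 → t=0.493; u2·a0=0.7705·13.787=10.623; a1+…+a3=10.267 < 10.623 ≤ a1+…+a4=11.647 → R4 fires; P=2 D=1 R=2 A=11 B=11
Draw 10: a1=0.588, a2=0.390, a3=8.800, a4=0.920, a5=2.354, a0=13.052; τ=−ln(0.2280)/13.052=0.113 → t=0.606; u2·a0=0.4362·13.052=5.693; a1+a2=0.978 < 5.693 ≤ a1+…+a3=9.778 → R3 fires; P=1 D=1 R=2 A=11 B=12
Draw 11: a1=0.588, a2=0.390, a3=4.800, a4=0.920, a5=2.354, a0=9.052; τ=−ln(0.5232)/9.052=0.072 → t=0.678; u2·a0=0.7486·9.052=6.776; a1+…+a4=6.698 < 6.776 ≤ a1+…+a5=9.052 → R5 fires; P=1 D=1 R=3 A=10 B=12
Draw 12: a1=0.882, a2=0.585, a3=4.800, a4=1.380, a5=2.140, a0=9.787; τ=−ln(0.6591)/9.787=0.043 → t=0.720; u2·a0=0.5643·9.787=5.523; a1+a2=1.467 < 5.523 ≤ a1+…+a3=6.267 → R3 fires; P=0 D=1 R=3 A=10 B=13
Draw 13: a1=0.882, a2=0.585, a3=0.000, a4=1.380, a5=2.140, a0=4.987; τ=−ln(0.8533)/4.987=0.032 → t=0.752; u2·a0=0.8735·4.987=4.356; a1+…+a4=2.847 < 4.356 ≤ a1+…+a5=4.987 → R5 fires; P=0 D=1 R=4 A=9 B=13
Draw 14: a1=1.176, a2=0.780, a3=0.000, a4=1.840, a5=1.926, a0=5.722; τ=−ln(0.9275)/5.722=0.013 → t=0.765 > T=0.76: stop.
Read off D at T=0.76: 1

D at T = 1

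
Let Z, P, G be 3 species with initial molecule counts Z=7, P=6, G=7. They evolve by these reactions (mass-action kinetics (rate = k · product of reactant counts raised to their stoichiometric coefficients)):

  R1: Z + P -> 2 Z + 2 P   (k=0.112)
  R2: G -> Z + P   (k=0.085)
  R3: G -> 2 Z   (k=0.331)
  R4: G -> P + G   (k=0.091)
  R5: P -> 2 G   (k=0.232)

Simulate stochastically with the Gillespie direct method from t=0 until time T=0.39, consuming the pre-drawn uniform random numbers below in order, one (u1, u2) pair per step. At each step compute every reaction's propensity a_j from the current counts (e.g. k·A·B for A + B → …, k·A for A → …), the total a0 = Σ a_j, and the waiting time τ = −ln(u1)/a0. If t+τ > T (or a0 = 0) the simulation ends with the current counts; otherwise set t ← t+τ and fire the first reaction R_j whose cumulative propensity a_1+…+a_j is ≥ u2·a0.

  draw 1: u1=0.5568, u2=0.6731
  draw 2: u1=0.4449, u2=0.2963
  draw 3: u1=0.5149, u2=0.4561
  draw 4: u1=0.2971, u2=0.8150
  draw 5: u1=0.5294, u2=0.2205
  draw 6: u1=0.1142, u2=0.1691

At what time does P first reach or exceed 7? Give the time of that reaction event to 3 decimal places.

t=0.000: Z=7 P=6 G=7
Draw 1: a1=4.704, a2=0.595, a3=2.317, a4=0.637, a5=1.392, a0=9.645; τ=−ln(0.5568)/9.645=0.061 → t=0.061; u2·a0=0.6731·9.645=6.492; a1+a2=5.299 < 6.492 ≤ a1+…+a3=7.616 → R3 fires; Z=9 P=6 G=6
Draw 2: a1=6.048, a2=0.510, a3=1.986, a4=0.546, a5=1.392, a0=10.482; τ=−ln(0.4449)/10.482=0.077 → t=0.138; u2·a0=0.2963·10.482=3.106 ≤ a1=6.048 → R1 fires; Z=10 P=7 G=6
Draw 3: a1=7.840, a2=0.510, a3=1.986, a4=0.546, a5=1.624, a0=12.506; τ=−ln(0.5149)/12.506=0.053 → t=0.191; u2·a0=0.4561·12.506=5.704 ≤ a1=7.840 → R1 fires; Z=11 P=8 G=6
Draw 4: a1=9.856, a2=0.510, a3=1.986, a4=0.546, a5=1.856, a0=14.754; τ=−ln(0.2971)/14.754=0.082 → t=0.273; u2·a0=0.8150·14.754=12.025; a1+a2=10.366 < 12.025 ≤ a1+…+a3=12.352 → R3 fires; Z=13 P=8 G=5
Draw 5: a1=11.648, a2=0.425, a3=1.655, a4=0.455, a5=1.856, a0=16.039; τ=−ln(0.5294)/16.039=0.040 → t=0.313; u2·a0=0.2205·16.039=3.537 ≤ a1=11.648 → R1 fires; Z=14 P=9 G=5
Draw 6: a1=14.112, a2=0.425, a3=1.655, a4=0.455, a5=2.088, a0=18.735; τ=−ln(0.1142)/18.735=0.116 → t=0.429 > T=0.39: stop.
P first becomes ≥ 7 when it reaches 7 at the event at t=0.138.

Threshold first reached at t = 0.138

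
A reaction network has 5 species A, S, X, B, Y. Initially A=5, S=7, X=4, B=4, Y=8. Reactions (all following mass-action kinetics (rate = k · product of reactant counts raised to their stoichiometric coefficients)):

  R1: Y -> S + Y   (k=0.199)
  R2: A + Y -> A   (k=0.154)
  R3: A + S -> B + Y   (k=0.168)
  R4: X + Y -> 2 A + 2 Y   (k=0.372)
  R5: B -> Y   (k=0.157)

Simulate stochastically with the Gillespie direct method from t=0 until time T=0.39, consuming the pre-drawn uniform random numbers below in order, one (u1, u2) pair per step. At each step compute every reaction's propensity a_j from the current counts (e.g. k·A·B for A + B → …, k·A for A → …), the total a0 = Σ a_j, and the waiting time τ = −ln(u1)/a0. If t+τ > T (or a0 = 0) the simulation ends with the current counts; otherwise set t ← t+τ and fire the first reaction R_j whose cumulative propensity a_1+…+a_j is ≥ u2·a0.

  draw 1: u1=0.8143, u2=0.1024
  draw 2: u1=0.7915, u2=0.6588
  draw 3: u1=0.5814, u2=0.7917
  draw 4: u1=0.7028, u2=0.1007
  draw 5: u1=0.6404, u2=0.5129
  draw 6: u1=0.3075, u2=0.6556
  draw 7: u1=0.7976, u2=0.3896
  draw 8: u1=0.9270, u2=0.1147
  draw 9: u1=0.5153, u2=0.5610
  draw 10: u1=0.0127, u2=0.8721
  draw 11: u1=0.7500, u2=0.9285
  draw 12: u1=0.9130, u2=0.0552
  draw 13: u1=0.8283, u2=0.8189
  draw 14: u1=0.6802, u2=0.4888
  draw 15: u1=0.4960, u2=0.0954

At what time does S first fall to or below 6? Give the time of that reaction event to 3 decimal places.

Threshold first reached at t = 0.063

t=0.000: A=5 S=7 X=4 B=4 Y=8
Draw 1: a1=1.592, a2=6.160, a3=5.880, a4=11.904, a5=0.628, a0=26.164; τ=−ln(0.8143)/26.164=0.008 → t=0.008; u2·a0=0.1024·26.164=2.679; a1=1.592 < 2.679 ≤ a1+a2=7.752 → R2 fires; A=5 S=7 X=4 B=4 Y=7
Draw 2: a1=1.393, a2=5.390, a3=5.880, a4=10.416, a5=0.628, a0=23.707; τ=−ln(0.7915)/23.707=0.010 → t=0.018; u2·a0=0.6588·23.707=15.618; a1+…+a3=12.663 < 15.618 ≤ a1+…+a4=23.079 → R4 fires; A=7 S=7 X=3 B=4 Y=8
Draw 3: a1=1.592, a2=8.624, a3=8.232, a4=8.928, a5=0.628, a0=28.004; τ=−ln(0.5814)/28.004=0.019 → t=0.037; u2·a0=0.7917·28.004=22.171; a1+…+a3=18.448 < 22.171 ≤ a1+…+a4=27.376 → R4 fires; A=9 S=7 X=2 B=4 Y=9
Draw 4: a1=1.791, a2=12.474, a3=10.584, a4=6.696, a5=0.628, a0=32.173; τ=−ln(0.7028)/32.173=0.011 → t=0.048; u2·a0=0.1007·32.173=3.240; a1=1.791 < 3.240 ≤ a1+a2=14.265 → R2 fires; A=9 S=7 X=2 B=4 Y=8
Draw 5: a1=1.592, a2=11.088, a3=10.584, a4=5.952, a5=0.628, a0=29.844; τ=−ln(0.6404)/29.844=0.015 → t=0.063; u2·a0=0.5129·29.844=15.307; a1+a2=12.680 < 15.307 ≤ a1+…+a3=23.264 → R3 fires; A=8 S=6 X=2 B=5 Y=9
Draw 6: a1=1.791, a2=11.088, a3=8.064, a4=6.696, a5=0.785, a0=28.424; τ=−ln(0.3075)/28.424=0.041 → t=0.104; u2·a0=0.6556·28.424=18.635; a1+a2=12.879 < 18.635 ≤ a1+…+a3=20.943 → R3 fires; A=7 S=5 X=2 B=6 Y=10
Draw 7: a1=1.990, a2=10.780, a3=5.880, a4=7.440, a5=0.942, a0=27.032; τ=−ln(0.7976)/27.032=0.008 → t=0.113; u2·a0=0.3896·27.032=10.532; a1=1.990 < 10.532 ≤ a1+a2=12.770 → R2 fires; A=7 S=5 X=2 B=6 Y=9
Draw 8: a1=1.791, a2=9.702, a3=5.880, a4=6.696, a5=0.942, a0=25.011; τ=−ln(0.9270)/25.011=0.003 → t=0.116; u2·a0=0.1147·25.011=2.869; a1=1.791 < 2.869 ≤ a1+a2=11.493 → R2 fires; A=7 S=5 X=2 B=6 Y=8
Draw 9: a1=1.592, a2=8.624, a3=5.880, a4=5.952, a5=0.942, a0=22.990; τ=−ln(0.5153)/22.990=0.029 → t=0.145; u2·a0=0.5610·22.990=12.897; a1+a2=10.216 < 12.897 ≤ a1+…+a3=16.096 → R3 fires; A=6 S=4 X=2 B=7 Y=9
Draw 10: a1=1.791, a2=8.316, a3=4.032, a4=6.696, a5=1.099, a0=21.934; τ=−ln(0.0127)/21.934=0.199 → t=0.344; u2·a0=0.8721·21.934=19.129; a1+…+a3=14.139 < 19.129 ≤ a1+…+a4=20.835 → R4 fires; A=8 S=4 X=1 B=7 Y=10
Draw 11: a1=1.990, a2=12.320, a3=5.376, a4=3.720, a5=1.099, a0=24.505; τ=−ln(0.7500)/24.505=0.012 → t=0.355; u2·a0=0.9285·24.505=22.753; a1+…+a3=19.686 < 22.753 ≤ a1+…+a4=23.406 → R4 fires; A=10 S=4 X=0 B=7 Y=11
Draw 12: a1=2.189, a2=16.940, a3=6.720, a4=0.000, a5=1.099, a0=26.948; τ=−ln(0.9130)/26.948=0.003 → t=0.359; u2·a0=0.0552·26.948=1.488 ≤ a1=2.189 → R1 fires; A=10 S=5 X=0 B=7 Y=11
Draw 13: a1=2.189, a2=16.940, a3=8.400, a4=0.000, a5=1.099, a0=28.628; τ=−ln(0.8283)/28.628=0.007 → t=0.365; u2·a0=0.8189·28.628=23.443; a1+a2=19.129 < 23.443 ≤ a1+…+a3=27.529 → R3 fires; A=9 S=4 X=0 B=8 Y=12
Draw 14: a1=2.388, a2=16.632, a3=6.048, a4=0.000, a5=1.256, a0=26.324; τ=−ln(0.6802)/26.324=0.015 → t=0.380; u2·a0=0.4888·26.324=12.867; a1=2.388 < 12.867 ≤ a1+a2=19.020 → R2 fires; A=9 S=4 X=0 B=8 Y=11
Draw 15: a1=2.189, a2=15.246, a3=6.048, a4=0.000, a5=1.256, a0=24.739; τ=−ln(0.4960)/24.739=0.028 → t=0.408 > T=0.39: stop.
S first becomes ≤ 6 when it reaches 6 at the event at t=0.063.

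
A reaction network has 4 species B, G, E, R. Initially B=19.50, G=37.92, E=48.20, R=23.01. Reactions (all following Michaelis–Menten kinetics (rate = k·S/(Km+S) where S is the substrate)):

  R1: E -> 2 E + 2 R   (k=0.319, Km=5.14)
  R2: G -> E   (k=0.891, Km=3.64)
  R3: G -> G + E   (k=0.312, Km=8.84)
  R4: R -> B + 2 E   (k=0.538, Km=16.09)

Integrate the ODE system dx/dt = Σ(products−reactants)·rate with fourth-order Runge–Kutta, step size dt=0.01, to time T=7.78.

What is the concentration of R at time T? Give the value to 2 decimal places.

R at T = 25.05

RK4 with dt=0.01: 778 steps to T=7.78. Trajectory (selected grid times):
t=0.00: B=19.50 G=37.92 E=48.20 R=23.01
t=0.86: B=19.77 G=37.22 E=49.91 R=23.23
t=1.73: B=20.05 G=36.52 E=51.64 R=23.46
t=2.59: B=20.32 G=35.82 E=53.35 R=23.69
t=3.46: B=20.60 G=35.12 E=55.08 R=23.91
t=4.32: B=20.88 G=34.42 E=56.80 R=24.14
t=5.19: B=21.16 G=33.72 E=58.53 R=24.37
t=6.05: B=21.44 G=33.03 E=60.24 R=24.59
t=6.92: B=21.73 G=32.33 E=61.98 R=24.82
t=7.78: B=22.01 G=31.65 E=63.69 R=25.05
Read off R at T=7.78: 25.05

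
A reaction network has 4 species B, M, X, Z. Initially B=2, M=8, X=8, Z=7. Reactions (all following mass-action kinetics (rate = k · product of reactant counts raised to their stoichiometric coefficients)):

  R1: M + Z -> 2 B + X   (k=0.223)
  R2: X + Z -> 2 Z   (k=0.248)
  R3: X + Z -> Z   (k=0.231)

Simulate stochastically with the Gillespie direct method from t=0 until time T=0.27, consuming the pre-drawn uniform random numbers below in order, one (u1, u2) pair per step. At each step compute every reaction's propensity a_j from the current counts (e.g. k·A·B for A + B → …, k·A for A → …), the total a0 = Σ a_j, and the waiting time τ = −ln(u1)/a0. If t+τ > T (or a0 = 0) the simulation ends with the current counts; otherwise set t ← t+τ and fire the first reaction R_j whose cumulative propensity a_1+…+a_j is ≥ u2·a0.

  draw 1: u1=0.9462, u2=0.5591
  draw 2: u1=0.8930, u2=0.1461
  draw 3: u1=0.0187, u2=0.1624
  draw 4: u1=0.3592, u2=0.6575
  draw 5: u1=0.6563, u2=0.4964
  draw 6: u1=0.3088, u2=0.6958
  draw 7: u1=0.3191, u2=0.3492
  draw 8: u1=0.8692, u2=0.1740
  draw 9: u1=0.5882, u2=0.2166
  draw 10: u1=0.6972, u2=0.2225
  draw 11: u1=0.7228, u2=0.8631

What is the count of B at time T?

B at T = 10

t=0.000: B=2 M=8 X=8 Z=7
Draw 1: a1=12.488, a2=13.888, a3=12.936, a0=39.312; τ=−ln(0.9462)/39.312=0.001 → t=0.001; u2·a0=0.5591·39.312=21.979; a1=12.488 < 21.979 ≤ a1+a2=26.376 → R2 fires; B=2 M=8 X=7 Z=8
Draw 2: a1=14.272, a2=13.888, a3=12.936, a0=41.096; τ=−ln(0.8930)/41.096=0.003 → t=0.004; u2·a0=0.1461·41.096=6.004 ≤ a1=14.272 → R1 fires; B=4 M=7 X=8 Z=7
Draw 3: a1=10.927, a2=13.888, a3=12.936, a0=37.751; τ=−ln(0.0187)/37.751=0.105 → t=0.110; u2·a0=0.1624·37.751=6.131 ≤ a1=10.927 → R1 fires; B=6 M=6 X=9 Z=6
Draw 4: a1=8.028, a2=13.392, a3=12.474, a0=33.894; τ=−ln(0.3592)/33.894=0.030 → t=0.140; u2·a0=0.6575·33.894=22.285; a1+a2=21.420 < 22.285 ≤ a1+…+a3=33.894 → R3 fires; B=6 M=6 X=8 Z=6
Draw 5: a1=8.028, a2=11.904, a3=11.088, a0=31.020; τ=−ln(0.6563)/31.020=0.014 → t=0.153; u2·a0=0.4964·31.020=15.398; a1=8.028 < 15.398 ≤ a1+a2=19.932 → R2 fires; B=6 M=6 X=7 Z=7
Draw 6: a1=9.366, a2=12.152, a3=11.319, a0=32.837; τ=−ln(0.3088)/32.837=0.036 → t=0.189; u2·a0=0.6958·32.837=22.848; a1+a2=21.518 < 22.848 ≤ a1+…+a3=32.837 → R3 fires; B=6 M=6 X=6 Z=7
Draw 7: a1=9.366, a2=10.416, a3=9.702, a0=29.484; τ=−ln(0.3191)/29.484=0.039 → t=0.228; u2·a0=0.3492·29.484=10.296; a1=9.366 < 10.296 ≤ a1+a2=19.782 → R2 fires; B=6 M=6 X=5 Z=8
Draw 8: a1=10.704, a2=9.920, a3=9.240, a0=29.864; τ=−ln(0.8692)/29.864=0.005 → t=0.233; u2·a0=0.1740·29.864=5.196 ≤ a1=10.704 → R1 fires; B=8 M=5 X=6 Z=7
Draw 9: a1=7.805, a2=10.416, a3=9.702, a0=27.923; τ=−ln(0.5882)/27.923=0.019 → t=0.252; u2·a0=0.2166·27.923=6.048 ≤ a1=7.805 → R1 fires; B=10 M=4 X=7 Z=6
Draw 10: a1=5.352, a2=10.416, a3=9.702, a0=25.470; τ=−ln(0.6972)/25.470=0.014 → t=0.266; u2·a0=0.2225·25.470=5.667; a1=5.352 < 5.667 ≤ a1+a2=15.768 → R2 fires; B=10 M=4 X=6 Z=7
Draw 11: a1=6.244, a2=10.416, a3=9.702, a0=26.362; τ=−ln(0.7228)/26.362=0.012 → t=0.278 > T=0.27: stop.
Read off B at T=0.27: 10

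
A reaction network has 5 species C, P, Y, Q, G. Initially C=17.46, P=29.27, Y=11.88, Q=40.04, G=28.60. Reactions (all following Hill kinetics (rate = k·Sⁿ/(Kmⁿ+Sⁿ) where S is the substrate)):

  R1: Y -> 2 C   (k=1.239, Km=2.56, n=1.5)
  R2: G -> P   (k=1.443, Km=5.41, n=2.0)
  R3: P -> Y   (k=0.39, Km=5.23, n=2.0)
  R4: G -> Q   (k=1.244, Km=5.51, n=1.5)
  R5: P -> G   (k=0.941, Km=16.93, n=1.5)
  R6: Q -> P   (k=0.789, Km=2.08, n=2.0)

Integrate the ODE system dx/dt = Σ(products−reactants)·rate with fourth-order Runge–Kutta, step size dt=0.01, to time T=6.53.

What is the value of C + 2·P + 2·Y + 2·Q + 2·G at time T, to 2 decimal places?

Check how each reaction changes W = C + 2·P + 2·Y + 2·Q + 2·G (weight of products minus weight of reactants):
R1: Y -> 2 C: (1·2) − (2·1) = 2 − 2 = 0
R2: G -> P: (2·1) − (2·1) = 2 − 2 = 0
R3: P -> Y: (2·1) − (2·1) = 2 − 2 = 0
R4: G -> Q: (2·1) − (2·1) = 2 − 2 = 0
R5: P -> G: (2·1) − (2·1) = 2 − 2 = 0
R6: Q -> P: (2·1) − (2·1) = 2 − 2 = 0
Every reaction leaves W unchanged, so W is conserved and no simulation is needed: W(T) = W(0) = 17.46 + 2·29.27 + 2·11.88 + 2·40.04 + 2·28.60 = 237.04

Value at T = 237.04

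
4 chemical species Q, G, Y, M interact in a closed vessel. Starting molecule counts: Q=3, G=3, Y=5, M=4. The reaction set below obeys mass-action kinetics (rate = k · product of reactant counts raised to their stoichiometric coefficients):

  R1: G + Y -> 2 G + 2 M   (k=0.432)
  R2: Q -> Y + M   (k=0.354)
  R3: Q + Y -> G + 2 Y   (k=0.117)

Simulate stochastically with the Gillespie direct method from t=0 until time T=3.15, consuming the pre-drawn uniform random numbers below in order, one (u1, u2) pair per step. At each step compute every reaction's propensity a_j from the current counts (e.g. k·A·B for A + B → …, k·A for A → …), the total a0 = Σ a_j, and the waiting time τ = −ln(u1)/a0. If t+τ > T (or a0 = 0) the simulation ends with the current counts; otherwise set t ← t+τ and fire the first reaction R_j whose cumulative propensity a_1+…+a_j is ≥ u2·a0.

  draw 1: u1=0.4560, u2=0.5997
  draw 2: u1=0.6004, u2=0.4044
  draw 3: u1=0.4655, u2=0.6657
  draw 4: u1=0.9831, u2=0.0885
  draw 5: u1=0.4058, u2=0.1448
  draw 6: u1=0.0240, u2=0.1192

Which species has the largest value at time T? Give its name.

Dominant species at T: M

t=0.000: Q=3 G=3 Y=5 M=4
Draw 1: a1=6.480, a2=1.062, a3=1.755, a0=9.297; τ=−ln(0.4560)/9.297=0.084 → t=0.084; u2·a0=0.5997·9.297=5.575 ≤ a1=6.480 → R1 fires; Q=3 G=4 Y=4 M=6
Draw 2: a1=6.912, a2=1.062, a3=1.404, a0=9.378; τ=−ln(0.6004)/9.378=0.054 → t=0.139; u2·a0=0.4044·9.378=3.792 ≤ a1=6.912 → R1 fires; Q=3 G=5 Y=3 M=8
Draw 3: a1=6.480, a2=1.062, a3=1.053, a0=8.595; τ=−ln(0.4655)/8.595=0.089 → t=0.228; u2·a0=0.6657·8.595=5.722 ≤ a1=6.480 → R1 fires; Q=3 G=6 Y=2 M=10
Draw 4: a1=5.184, a2=1.062, a3=0.702, a0=6.948; τ=−ln(0.9831)/6.948=0.002 → t=0.230; u2·a0=0.0885·6.948=0.615 ≤ a1=5.184 → R1 fires; Q=3 G=7 Y=1 M=12
Draw 5: a1=3.024, a2=1.062, a3=0.351, a0=4.437; τ=−ln(0.4058)/4.437=0.203 → t=0.434; u2·a0=0.1448·4.437=0.642 ≤ a1=3.024 → R1 fires; Q=3 G=8 Y=0 M=14
Draw 6: a1=0.000, a2=1.062, a3=0.000, a0=1.062; τ=−ln(0.0240)/1.062=3.512 → t=3.946 > T=3.15: stop.
At T=3.15: Q=3 G=8 Y=0 M=14; the largest is M.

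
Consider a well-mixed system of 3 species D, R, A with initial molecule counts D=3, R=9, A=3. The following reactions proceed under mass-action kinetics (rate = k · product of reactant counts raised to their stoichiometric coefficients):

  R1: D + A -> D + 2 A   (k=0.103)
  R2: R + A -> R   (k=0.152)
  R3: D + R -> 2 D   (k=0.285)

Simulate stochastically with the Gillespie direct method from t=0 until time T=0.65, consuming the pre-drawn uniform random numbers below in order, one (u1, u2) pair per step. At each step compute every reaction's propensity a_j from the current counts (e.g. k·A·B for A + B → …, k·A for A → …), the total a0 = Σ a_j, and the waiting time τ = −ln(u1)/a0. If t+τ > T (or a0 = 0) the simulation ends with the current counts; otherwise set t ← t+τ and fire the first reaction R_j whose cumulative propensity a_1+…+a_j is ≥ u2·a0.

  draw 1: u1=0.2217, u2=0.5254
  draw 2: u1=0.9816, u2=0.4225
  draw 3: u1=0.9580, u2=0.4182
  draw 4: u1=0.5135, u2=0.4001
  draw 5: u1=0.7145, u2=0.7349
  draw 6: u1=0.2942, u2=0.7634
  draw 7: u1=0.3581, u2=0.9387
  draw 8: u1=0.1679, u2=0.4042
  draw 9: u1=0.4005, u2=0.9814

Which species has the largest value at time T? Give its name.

Dominant species at T: D

t=0.000: D=3 R=9 A=3
Draw 1: a1=0.927, a2=4.104, a3=7.695, a0=12.726; τ=−ln(0.2217)/12.726=0.118 → t=0.118; u2·a0=0.5254·12.726=6.686; a1+a2=5.031 < 6.686 ≤ a1+…+a3=12.726 → R3 fires; D=4 R=8 A=3
Draw 2: a1=1.236, a2=3.648, a3=9.120, a0=14.004; τ=−ln(0.9816)/14.004=0.001 → t=0.120; u2·a0=0.4225·14.004=5.917; a1+a2=4.884 < 5.917 ≤ a1+…+a3=14.004 → R3 fires; D=5 R=7 A=3
Draw 3: a1=1.545, a2=3.192, a3=9.975, a0=14.712; τ=−ln(0.9580)/14.712=0.003 → t=0.123; u2·a0=0.4182·14.712=6.153; a1+a2=4.737 < 6.153 ≤ a1+…+a3=14.712 → R3 fires; D=6 R=6 A=3
Draw 4: a1=1.854, a2=2.736, a3=10.260, a0=14.850; τ=−ln(0.5135)/14.850=0.045 → t=0.167; u2·a0=0.4001·14.850=5.941; a1+a2=4.590 < 5.941 ≤ a1+…+a3=14.850 → R3 fires; D=7 R=5 A=3
Draw 5: a1=2.163, a2=2.280, a3=9.975, a0=14.418; τ=−ln(0.7145)/14.418=0.023 → t=0.191; u2·a0=0.7349·14.418=10.596; a1+a2=4.443 < 10.596 ≤ a1+…+a3=14.418 → R3 fires; D=8 R=4 A=3
Draw 6: a1=2.472, a2=1.824, a3=9.120, a0=13.416; τ=−ln(0.2942)/13.416=0.091 → t=0.282; u2·a0=0.7634·13.416=10.242; a1+a2=4.296 < 10.242 ≤ a1+…+a3=13.416 → R3 fires; D=9 R=3 A=3
Draw 7: a1=2.781, a2=1.368, a3=7.695, a0=11.844; τ=−ln(0.3581)/11.844=0.087 → t=0.369; u2·a0=0.9387·11.844=11.118; a1+a2=4.149 < 11.118 ≤ a1+…+a3=11.844 → R3 fires; D=10 R=2 A=3
Draw 8: a1=3.090, a2=0.912, a3=5.700, a0=9.702; τ=−ln(0.1679)/9.702=0.184 → t=0.553; u2·a0=0.4042·9.702=3.922; a1=3.090 < 3.922 ≤ a1+a2=4.002 → R2 fires; D=10 R=2 A=2
Draw 9: a1=2.060, a2=0.608, a3=5.700, a0=8.368; τ=−ln(0.4005)/8.368=0.109 → t=0.662 > T=0.65: stop.
At T=0.65: D=10 R=2 A=2; the largest is D.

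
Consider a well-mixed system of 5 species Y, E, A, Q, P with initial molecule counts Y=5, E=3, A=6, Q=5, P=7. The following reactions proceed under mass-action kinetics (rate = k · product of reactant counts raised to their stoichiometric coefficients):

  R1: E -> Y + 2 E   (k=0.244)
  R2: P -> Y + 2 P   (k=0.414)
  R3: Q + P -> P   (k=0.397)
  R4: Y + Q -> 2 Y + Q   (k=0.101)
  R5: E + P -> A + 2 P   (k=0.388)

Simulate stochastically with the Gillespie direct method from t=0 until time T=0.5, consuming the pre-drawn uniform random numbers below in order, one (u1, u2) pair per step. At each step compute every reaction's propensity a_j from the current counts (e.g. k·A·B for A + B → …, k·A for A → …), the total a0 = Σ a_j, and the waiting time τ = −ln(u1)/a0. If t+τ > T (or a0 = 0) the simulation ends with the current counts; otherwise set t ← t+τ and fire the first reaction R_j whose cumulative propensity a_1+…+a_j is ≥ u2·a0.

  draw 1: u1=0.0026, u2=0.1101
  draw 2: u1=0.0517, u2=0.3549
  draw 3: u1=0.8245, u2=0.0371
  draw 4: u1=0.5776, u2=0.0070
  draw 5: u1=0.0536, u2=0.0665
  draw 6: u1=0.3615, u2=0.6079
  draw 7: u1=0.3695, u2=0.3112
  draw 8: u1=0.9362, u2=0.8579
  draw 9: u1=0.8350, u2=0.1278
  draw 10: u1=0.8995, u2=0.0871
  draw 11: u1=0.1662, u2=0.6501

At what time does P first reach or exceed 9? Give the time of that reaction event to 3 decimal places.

t=0.000: Y=5 E=3 A=6 Q=5 P=7
Draw 1: a1=0.732, a2=2.898, a3=13.895, a4=2.525, a5=8.148, a0=28.198; τ=−ln(0.0026)/28.198=0.211 → t=0.211; u2·a0=0.1101·28.198=3.105; a1=0.732 < 3.105 ≤ a1+a2=3.630 → R2 fires; Y=6 E=3 A=6 Q=5 P=8
Draw 2: a1=0.732, a2=3.312, a3=15.880, a4=3.030, a5=9.312, a0=32.266; τ=−ln(0.0517)/32.266=0.092 → t=0.303; u2·a0=0.3549·32.266=11.451; a1+a2=4.044 < 11.451 ≤ a1+…+a3=19.924 → R3 fires; Y=6 E=3 A=6 Q=4 P=8
Draw 3: a1=0.732, a2=3.312, a3=12.704, a4=2.424, a5=9.312, a0=28.484; τ=−ln(0.8245)/28.484=0.007 → t=0.310; u2·a0=0.0371·28.484=1.057; a1=0.732 < 1.057 ≤ a1+a2=4.044 → R2 fires; Y=7 E=3 A=6 Q=4 P=9
Draw 4: a1=0.732, a2=3.726, a3=14.292, a4=2.828, a5=10.476, a0=32.054; τ=−ln(0.5776)/32.054=0.017 → t=0.327; u2·a0=0.0070·32.054=0.224 ≤ a1=0.732 → R1 fires; Y=8 E=4 A=6 Q=4 P=9
Draw 5: a1=0.976, a2=3.726, a3=14.292, a4=3.232, a5=13.968, a0=36.194; τ=−ln(0.0536)/36.194=0.081 → t=0.408; u2·a0=0.0665·36.194=2.407; a1=0.976 < 2.407 ≤ a1+a2=4.702 → R2 fires; Y=9 E=4 A=6 Q=4 P=10
Draw 6: a1=0.976, a2=4.140, a3=15.880, a4=3.636, a5=15.520, a0=40.152; τ=−ln(0.3615)/40.152=0.025 → t=0.433; u2·a0=0.6079·40.152=24.408; a1+…+a3=20.996 < 24.408 ≤ a1+…+a4=24.632 → R4 fires; Y=10 E=4 A=6 Q=4 P=10
Draw 7: a1=0.976, a2=4.140, a3=15.880, a4=4.040, a5=15.520, a0=40.556; τ=−ln(0.3695)/40.556=0.025 → t=0.458; u2·a0=0.3112·40.556=12.621; a1+a2=5.116 < 12.621 ≤ a1+…+a3=20.996 → R3 fires; Y=10 E=4 A=6 Q=3 P=10
Draw 8: a1=0.976, a2=4.140, a3=11.910, a4=3.030, a5=15.520, a0=35.576; τ=−ln(0.9362)/35.576=0.002 → t=0.459; u2·a0=0.8579·35.576=30.521; a1+…+a4=20.056 < 30.521 ≤ a1+…+a5=35.576 → R5 fires; Y=10 E=3 A=7 Q=3 P=11
Draw 9: a1=0.732, a2=4.554, a3=13.101, a4=3.030, a5=12.804, a0=34.221; τ=−ln(0.8350)/34.221=0.005 → t=0.465; u2·a0=0.1278·34.221=4.373; a1=0.732 < 4.373 ≤ a1+a2=5.286 → R2 fires; Y=11 E=3 A=7 Q=3 P=12
Draw 10: a1=0.732, a2=4.968, a3=14.292, a4=3.333, a5=13.968, a0=37.293; τ=−ln(0.8995)/37.293=0.003 → t=0.467; u2·a0=0.0871·37.293=3.248; a1=0.732 < 3.248 ≤ a1+a2=5.700 → R2 fires; Y=12 E=3 A=7 Q=3 P=13
Draw 11: a1=0.732, a2=5.382, a3=15.483, a4=3.636, a5=15.132, a0=40.365; τ=−ln(0.1662)/40.365=0.044 → t=0.512 > T=0.5: stop.
P first becomes ≥ 9 when it reaches 9 at the event at t=0.310.

Threshold first reached at t = 0.310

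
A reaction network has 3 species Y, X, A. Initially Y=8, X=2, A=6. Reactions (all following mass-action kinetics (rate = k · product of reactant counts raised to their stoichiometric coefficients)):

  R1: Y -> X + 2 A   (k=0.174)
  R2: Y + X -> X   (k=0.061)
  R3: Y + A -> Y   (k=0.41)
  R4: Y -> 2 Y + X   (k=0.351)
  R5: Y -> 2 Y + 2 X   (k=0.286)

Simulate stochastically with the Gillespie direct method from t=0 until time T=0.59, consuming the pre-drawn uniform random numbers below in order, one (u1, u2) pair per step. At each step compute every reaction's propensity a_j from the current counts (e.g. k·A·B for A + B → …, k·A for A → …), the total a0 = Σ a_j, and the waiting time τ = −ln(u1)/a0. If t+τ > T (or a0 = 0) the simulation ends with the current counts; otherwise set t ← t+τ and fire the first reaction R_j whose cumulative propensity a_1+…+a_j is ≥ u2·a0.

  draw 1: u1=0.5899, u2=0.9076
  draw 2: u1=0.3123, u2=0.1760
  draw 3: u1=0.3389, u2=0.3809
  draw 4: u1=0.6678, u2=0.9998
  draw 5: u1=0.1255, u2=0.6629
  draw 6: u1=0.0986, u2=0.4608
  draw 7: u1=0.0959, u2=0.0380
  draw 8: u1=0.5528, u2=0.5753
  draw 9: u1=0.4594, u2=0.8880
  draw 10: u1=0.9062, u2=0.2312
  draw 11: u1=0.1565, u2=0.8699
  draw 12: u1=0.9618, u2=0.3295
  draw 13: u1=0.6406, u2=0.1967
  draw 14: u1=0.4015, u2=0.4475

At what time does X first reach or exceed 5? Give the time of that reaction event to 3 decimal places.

t=0.000: Y=8 X=2 A=6
Draw 1: a1=1.392, a2=0.976, a3=19.680, a4=2.808, a5=2.288, a0=27.144; τ=−ln(0.5899)/27.144=0.019 → t=0.019; u2·a0=0.9076·27.144=24.636; a1+…+a3=22.048 < 24.636 ≤ a1+…+a4=24.856 → R4 fires; Y=9 X=3 A=6
Draw 2: a1=1.566, a2=1.647, a3=22.140, a4=3.159, a5=2.574, a0=31.086; τ=−ln(0.3123)/31.086=0.037 → t=0.057; u2·a0=0.1760·31.086=5.471; a1+a2=3.213 < 5.471 ≤ a1+…+a3=25.353 → R3 fires; Y=9 X=3 A=5
Draw 3: a1=1.566, a2=1.647, a3=18.450, a4=3.159, a5=2.574, a0=27.396; τ=−ln(0.3389)/27.396=0.039 → t=0.096; u2·a0=0.3809·27.396=10.435; a1+a2=3.213 < 10.435 ≤ a1+…+a3=21.663 → R3 fires; Y=9 X=3 A=4
Draw 4: a1=1.566, a2=1.647, a3=14.760, a4=3.159, a5=2.574, a0=23.706; τ=−ln(0.6678)/23.706=0.017 → t=0.113; u2·a0=0.9998·23.706=23.701; a1+…+a4=21.132 < 23.701 ≤ a1+…+a5=23.706 → R5 fires; Y=10 X=5 A=4
Draw 5: a1=1.740, a2=3.050, a3=16.400, a4=3.510, a5=2.860, a0=27.560; τ=−ln(0.1255)/27.560=0.075 → t=0.189; u2·a0=0.6629·27.560=18.270; a1+a2=4.790 < 18.270 ≤ a1+…+a3=21.190 → R3 fires; Y=10 X=5 A=3
Draw 6: a1=1.740, a2=3.050, a3=12.300, a4=3.510, a5=2.860, a0=23.460; τ=−ln(0.0986)/23.460=0.099 → t=0.287; u2·a0=0.4608·23.460=10.810; a1+a2=4.790 < 10.810 ≤ a1+…+a3=17.090 → R3 fires; Y=10 X=5 A=2
Draw 7: a1=1.740, a2=3.050, a3=8.200, a4=3.510, a5=2.860, a0=19.360; τ=−ln(0.0959)/19.360=0.121 → t=0.409; u2·a0=0.0380·19.360=0.736 ≤ a1=1.740 → R1 fires; Y=9 X=6 A=4
Draw 8: a1=1.566, a2=3.294, a3=14.760, a4=3.159, a5=2.574, a0=25.353; τ=−ln(0.5528)/25.353=0.023 → t=0.432; u2·a0=0.5753·25.353=14.586; a1+a2=4.860 < 14.586 ≤ a1+…+a3=19.620 → R3 fires; Y=9 X=6 A=3
Draw 9: a1=1.566, a2=3.294, a3=11.070, a4=3.159, a5=2.574, a0=21.663; τ=−ln(0.4594)/21.663=0.036 → t=0.468; u2·a0=0.8880·21.663=19.237; a1+…+a4=19.089 < 19.237 ≤ a1+…+a5=21.663 → R5 fires; Y=10 X=8 A=3
Draw 10: a1=1.740, a2=4.880, a3=12.300, a4=3.510, a5=2.860, a0=25.290; τ=−ln(0.9062)/25.290=0.004 → t=0.472; u2·a0=0.2312·25.290=5.847; a1=1.740 < 5.847 ≤ a1+a2=6.620 → R2 fires; Y=9 X=8 A=3
Draw 11: a1=1.566, a2=4.392, a3=11.070, a4=3.159, a5=2.574, a0=22.761; τ=−ln(0.1565)/22.761=0.081 → t=0.553; u2·a0=0.8699·22.761=19.800; a1+…+a3=17.028 < 19.800 ≤ a1+…+a4=20.187 → R4 fires; Y=10 X=9 A=3
Draw 12: a1=1.740, a2=5.490, a3=12.300, a4=3.510, a5=2.860, a0=25.900; τ=−ln(0.9618)/25.900=0.002 → t=0.555; u2·a0=0.3295·25.900=8.534; a1+a2=7.230 < 8.534 ≤ a1+…+a3=19.530 → R3 fires; Y=10 X=9 A=2
Draw 13: a1=1.740, a2=5.490, a3=8.200, a4=3.510, a5=2.860, a0=21.800; τ=−ln(0.6406)/21.800=0.020 → t=0.575; u2·a0=0.1967·21.800=4.288; a1=1.740 < 4.288 ≤ a1+a2=7.230 → R2 fires; Y=9 X=9 A=2
Draw 14: a1=1.566, a2=4.941, a3=7.380, a4=3.159, a5=2.574, a0=19.620; τ=−ln(0.4015)/19.620=0.047 → t=0.622 > T=0.59: stop.
X first becomes ≥ 5 when it reaches 5 at the event at t=0.113.

Threshold first reached at t = 0.113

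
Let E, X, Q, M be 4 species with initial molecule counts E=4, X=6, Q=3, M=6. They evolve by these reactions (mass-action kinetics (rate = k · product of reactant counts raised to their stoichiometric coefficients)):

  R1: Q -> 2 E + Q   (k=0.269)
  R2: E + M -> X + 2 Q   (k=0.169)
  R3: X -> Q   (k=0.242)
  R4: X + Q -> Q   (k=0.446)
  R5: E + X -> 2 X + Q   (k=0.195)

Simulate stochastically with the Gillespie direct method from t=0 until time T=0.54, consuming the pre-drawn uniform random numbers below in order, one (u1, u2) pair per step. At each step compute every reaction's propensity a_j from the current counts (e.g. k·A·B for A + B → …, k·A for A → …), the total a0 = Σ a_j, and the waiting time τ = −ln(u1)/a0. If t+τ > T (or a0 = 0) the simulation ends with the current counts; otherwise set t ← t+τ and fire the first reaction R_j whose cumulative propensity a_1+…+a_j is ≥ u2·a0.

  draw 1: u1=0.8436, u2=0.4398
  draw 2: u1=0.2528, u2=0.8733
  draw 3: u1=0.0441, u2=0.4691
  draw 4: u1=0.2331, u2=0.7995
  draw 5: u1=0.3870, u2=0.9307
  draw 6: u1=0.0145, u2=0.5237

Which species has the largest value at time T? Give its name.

t=0.000: E=4 X=6 Q=3 M=6
Draw 1: a1=0.807, a2=4.056, a3=1.452, a4=8.028, a5=4.680, a0=19.023; τ=−ln(0.8436)/19.023=0.009 → t=0.009; u2·a0=0.4398·19.023=8.366; a1+…+a3=6.315 < 8.366 ≤ a1+…+a4=14.343 → R4 fires; E=4 X=5 Q=3 M=6
Draw 2: a1=0.807, a2=4.056, a3=1.210, a4=6.690, a5=3.900, a0=16.663; τ=−ln(0.2528)/16.663=0.083 → t=0.091; u2·a0=0.8733·16.663=14.552; a1+…+a4=12.763 < 14.552 ≤ a1+…+a5=16.663 → R5 fires; E=3 X=6 Q=4 M=6
Draw 3: a1=1.076, a2=3.042, a3=1.452, a4=10.704, a5=3.510, a0=19.784; τ=−ln(0.0441)/19.784=0.158 → t=0.249; u2·a0=0.4691·19.784=9.281; a1+…+a3=5.570 < 9.281 ≤ a1+…+a4=16.274 → R4 fires; E=3 X=5 Q=4 M=6
Draw 4: a1=1.076, a2=3.042, a3=1.210, a4=8.920, a5=2.925, a0=17.173; τ=−ln(0.2331)/17.173=0.085 → t=0.334; u2·a0=0.7995·17.173=13.730; a1+…+a3=5.328 < 13.730 ≤ a1+…+a4=14.248 → R4 fires; E=3 X=4 Q=4 M=6
Draw 5: a1=1.076, a2=3.042, a3=0.968, a4=7.136, a5=2.340, a0=14.562; τ=−ln(0.3870)/14.562=0.065 → t=0.399; u2·a0=0.9307·14.562=13.553; a1+…+a4=12.222 < 13.553 ≤ a1+…+a5=14.562 → R5 fires; E=2 X=5 Q=5 M=6
Draw 6: a1=1.345, a2=2.028, a3=1.210, a4=11.150, a5=1.950, a0=17.683; τ=−ln(0.0145)/17.683=0.239 → t=0.639 > T=0.54: stop.
At T=0.54: E=2 X=5 Q=5 M=6; the largest is M.

Dominant species at T: M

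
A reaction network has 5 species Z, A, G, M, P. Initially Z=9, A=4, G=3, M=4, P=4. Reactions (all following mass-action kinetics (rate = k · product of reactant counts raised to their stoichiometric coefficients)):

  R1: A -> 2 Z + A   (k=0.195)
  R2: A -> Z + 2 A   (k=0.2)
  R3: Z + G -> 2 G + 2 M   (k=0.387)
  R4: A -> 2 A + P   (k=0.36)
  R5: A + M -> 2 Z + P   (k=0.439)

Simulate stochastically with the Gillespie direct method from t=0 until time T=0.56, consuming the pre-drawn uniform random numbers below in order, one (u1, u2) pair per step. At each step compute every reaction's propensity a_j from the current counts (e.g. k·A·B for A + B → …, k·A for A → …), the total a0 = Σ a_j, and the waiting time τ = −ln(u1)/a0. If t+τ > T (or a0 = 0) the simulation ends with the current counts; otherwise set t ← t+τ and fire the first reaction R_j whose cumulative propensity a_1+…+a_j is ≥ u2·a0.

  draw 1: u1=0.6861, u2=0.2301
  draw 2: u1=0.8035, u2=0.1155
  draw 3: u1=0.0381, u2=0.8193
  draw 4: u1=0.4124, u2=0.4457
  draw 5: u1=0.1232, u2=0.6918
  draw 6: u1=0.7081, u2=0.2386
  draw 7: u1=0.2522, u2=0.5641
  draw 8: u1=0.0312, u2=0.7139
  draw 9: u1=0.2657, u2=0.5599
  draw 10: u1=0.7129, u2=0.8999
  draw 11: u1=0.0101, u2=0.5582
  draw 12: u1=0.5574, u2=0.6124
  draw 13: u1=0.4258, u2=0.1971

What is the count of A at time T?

A at T = 0

t=0.000: Z=9 A=4 G=3 M=4 P=4
Draw 1: a1=0.780, a2=0.800, a3=10.449, a4=1.440, a5=7.024, a0=20.493; τ=−ln(0.6861)/20.493=0.018 → t=0.018; u2·a0=0.2301·20.493=4.715; a1+a2=1.580 < 4.715 ≤ a1+…+a3=12.029 → R3 fires; Z=8 A=4 G=4 M=6 P=4
Draw 2: a1=0.780, a2=0.800, a3=12.384, a4=1.440, a5=10.536, a0=25.940; τ=−ln(0.8035)/25.940=0.008 → t=0.027; u2·a0=0.1155·25.940=2.996; a1+a2=1.580 < 2.996 ≤ a1+…+a3=13.964 → R3 fires; Z=7 A=4 G=5 M=8 P=4
Draw 3: a1=0.780, a2=0.800, a3=13.545, a4=1.440, a5=14.048, a0=30.613; τ=−ln(0.0381)/30.613=0.107 → t=0.134; u2·a0=0.8193·30.613=25.081; a1+…+a4=16.565 < 25.081 ≤ a1+…+a5=30.613 → R5 fires; Z=9 A=3 G=5 M=7 P=5
Draw 4: a1=0.585, a2=0.600, a3=17.415, a4=1.080, a5=9.219, a0=28.899; τ=−ln(0.4124)/28.899=0.031 → t=0.164; u2·a0=0.4457·28.899=12.880; a1+a2=1.185 < 12.880 ≤ a1+…+a3=18.600 → R3 fires; Z=8 A=3 G=6 M=9 P=5
Draw 5: a1=0.585, a2=0.600, a3=18.576, a4=1.080, a5=11.853, a0=32.694; τ=−ln(0.1232)/32.694=0.064 → t=0.228; u2·a0=0.6918·32.694=22.618; a1+…+a4=20.841 < 22.618 ≤ a1+…+a5=32.694 → R5 fires; Z=10 A=2 G=6 M=8 P=6
Draw 6: a1=0.390, a2=0.400, a3=23.220, a4=0.720, a5=7.024, a0=31.754; τ=−ln(0.7081)/31.754=0.011 → t=0.239; u2·a0=0.2386·31.754=7.577; a1+a2=0.790 < 7.577 ≤ a1+…+a3=24.010 → R3 fires; Z=9 A=2 G=7 M=10 P=6
Draw 7: a1=0.390, a2=0.400, a3=24.381, a4=0.720, a5=8.780, a0=34.671; τ=−ln(0.2522)/34.671=0.040 → t=0.279; u2·a0=0.5641·34.671=19.558; a1+a2=0.790 < 19.558 ≤ a1+…+a3=25.171 → R3 fires; Z=8 A=2 G=8 M=12 P=6
Draw 8: a1=0.390, a2=0.400, a3=24.768, a4=0.720, a5=10.536, a0=36.814; τ=−ln(0.0312)/36.814=0.094 → t=0.373; u2·a0=0.7139·36.814=26.282; a1+…+a4=26.278 < 26.282 ≤ a1+…+a5=36.814 → R5 fires; Z=10 A=1 G=8 M=11 P=7
Draw 9: a1=0.195, a2=0.200, a3=30.960, a4=0.360, a5=4.829, a0=36.544; τ=−ln(0.2657)/36.544=0.036 → t=0.409; u2·a0=0.5599·36.544=20.461; a1+a2=0.395 < 20.461 ≤ a1+…+a3=31.355 → R3 fires; Z=9 A=1 G=9 M=13 P=7
Draw 10: a1=0.195, a2=0.200, a3=31.347, a4=0.360, a5=5.707, a0=37.809; τ=−ln(0.7129)/37.809=0.009 → t=0.418; u2·a0=0.8999·37.809=34.024; a1+…+a4=32.102 < 34.024 ≤ a1+…+a5=37.809 → R5 fires; Z=11 A=0 G=9 M=12 P=8
Draw 11: a1=0.000, a2=0.000, a3=38.313, a4=0.000, a5=0.000, a0=38.313; τ=−ln(0.0101)/38.313=0.120 → t=0.538; u2·a0=0.5582·38.313=21.386; a1+a2=0.000 < 21.386 ≤ a1+…+a3=38.313 → R3 fires; Z=10 A=0 G=10 M=14 P=8
Draw 12: a1=0.000, a2=0.000, a3=38.700, a4=0.000, a5=0.000, a0=38.700; τ=−ln(0.5574)/38.700=0.015 → t=0.553; u2·a0=0.6124·38.700=23.700; a1+a2=0.000 < 23.700 ≤ a1+…+a3=38.700 → R3 fires; Z=9 A=0 G=11 M=16 P=8
Draw 13: a1=0.000, a2=0.000, a3=38.313, a4=0.000, a5=0.000, a0=38.313; τ=−ln(0.4258)/38.313=0.022 → t=0.576 > T=0.56: stop.
Read off A at T=0.56: 0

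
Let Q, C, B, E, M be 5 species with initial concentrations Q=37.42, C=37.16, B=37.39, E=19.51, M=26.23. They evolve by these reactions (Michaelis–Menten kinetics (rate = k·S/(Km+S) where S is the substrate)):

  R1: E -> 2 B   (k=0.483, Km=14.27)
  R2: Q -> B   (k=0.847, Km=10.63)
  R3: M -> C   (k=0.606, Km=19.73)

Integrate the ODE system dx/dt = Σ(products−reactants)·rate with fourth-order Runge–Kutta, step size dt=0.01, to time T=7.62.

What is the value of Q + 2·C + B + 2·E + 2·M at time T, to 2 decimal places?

Check how each reaction changes W = Q + 2·C + B + 2·E + 2·M (weight of products minus weight of reactants):
R1: E -> 2 B: (1·2) − (2·1) = 2 − 2 = 0
R2: Q -> B: (1·1) − (1·1) = 1 − 1 = 0
R3: M -> C: (2·1) − (2·1) = 2 − 2 = 0
Every reaction leaves W unchanged, so W is conserved and no simulation is needed: W(T) = W(0) = 37.42 + 2·37.16 + 37.39 + 2·19.51 + 2·26.23 = 240.61

Value at T = 240.61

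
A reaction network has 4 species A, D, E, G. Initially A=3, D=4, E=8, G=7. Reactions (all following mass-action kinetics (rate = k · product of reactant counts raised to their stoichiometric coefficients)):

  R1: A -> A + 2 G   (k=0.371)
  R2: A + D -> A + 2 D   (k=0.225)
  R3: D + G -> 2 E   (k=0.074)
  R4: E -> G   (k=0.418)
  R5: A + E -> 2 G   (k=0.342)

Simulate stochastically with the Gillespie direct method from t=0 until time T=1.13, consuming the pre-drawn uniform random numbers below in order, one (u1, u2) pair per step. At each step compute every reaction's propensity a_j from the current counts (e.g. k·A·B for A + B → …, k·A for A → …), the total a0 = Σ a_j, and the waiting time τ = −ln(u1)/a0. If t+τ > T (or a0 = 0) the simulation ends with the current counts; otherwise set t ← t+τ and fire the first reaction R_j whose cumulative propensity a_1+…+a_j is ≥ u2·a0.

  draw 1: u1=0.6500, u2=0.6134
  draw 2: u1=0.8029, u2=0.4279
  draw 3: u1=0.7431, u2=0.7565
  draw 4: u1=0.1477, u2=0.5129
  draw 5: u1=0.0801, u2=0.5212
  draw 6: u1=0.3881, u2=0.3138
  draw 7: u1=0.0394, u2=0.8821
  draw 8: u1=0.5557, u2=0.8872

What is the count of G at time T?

G at T = 13

t=0.000: A=3 D=4 E=8 G=7
Draw 1: a1=1.113, a2=2.700, a3=2.072, a4=3.344, a5=8.208, a0=17.437; τ=−ln(0.6500)/17.437=0.025 → t=0.025; u2·a0=0.6134·17.437=10.696; a1+…+a4=9.229 < 10.696 ≤ a1+…+a5=17.437 → R5 fires; A=2 D=4 E=7 G=9
Draw 2: a1=0.742, a2=1.800, a3=2.664, a4=2.926, a5=4.788, a0=12.920; τ=−ln(0.8029)/12.920=0.017 → t=0.042; u2·a0=0.4279·12.920=5.528; a1+…+a3=5.206 < 5.528 ≤ a1+…+a4=8.132 → R4 fires; A=2 D=4 E=6 G=10
Draw 3: a1=0.742, a2=1.800, a3=2.960, a4=2.508, a5=4.104, a0=12.114; τ=−ln(0.7431)/12.114=0.025 → t=0.066; u2·a0=0.7565·12.114=9.164; a1+…+a4=8.010 < 9.164 ≤ a1+…+a5=12.114 → R5 fires; A=1 D=4 E=5 G=12
Draw 4: a1=0.371, a2=0.900, a3=3.552, a4=2.090, a5=1.710, a0=8.623; τ=−ln(0.1477)/8.623=0.222 → t=0.288; u2·a0=0.5129·8.623=4.423; a1+a2=1.271 < 4.423 ≤ a1+…+a3=4.823 → R3 fires; A=1 D=3 E=7 G=11
Draw 5: a1=0.371, a2=0.675, a3=2.442, a4=2.926, a5=2.394, a0=8.808; τ=−ln(0.0801)/8.808=0.287 → t=0.575; u2·a0=0.5212·8.808=4.591; a1+…+a3=3.488 < 4.591 ≤ a1+…+a4=6.414 → R4 fires; A=1 D=3 E=6 G=12
Draw 6: a1=0.371, a2=0.675, a3=2.664, a4=2.508, a5=2.052, a0=8.270; τ=−ln(0.3881)/8.270=0.114 → t=0.689; u2·a0=0.3138·8.270=2.595; a1+a2=1.046 < 2.595 ≤ a1+…+a3=3.710 → R3 fires; A=1 D=2 E=8 G=11
Draw 7: a1=0.371, a2=0.450, a3=1.628, a4=3.344, a5=2.736, a0=8.529; τ=−ln(0.0394)/8.529=0.379 → t=1.068; u2·a0=0.8821·8.529=7.523; a1+…+a4=5.793 < 7.523 ≤ a1+…+a5=8.529 → R5 fires; A=0 D=2 E=7 G=13
Draw 8: a1=0.000, a2=0.000, a3=1.924, a4=2.926, a5=0.000, a0=4.850; τ=−ln(0.5557)/4.850=0.121 → t=1.189 > T=1.13: stop.
Read off G at T=1.13: 13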